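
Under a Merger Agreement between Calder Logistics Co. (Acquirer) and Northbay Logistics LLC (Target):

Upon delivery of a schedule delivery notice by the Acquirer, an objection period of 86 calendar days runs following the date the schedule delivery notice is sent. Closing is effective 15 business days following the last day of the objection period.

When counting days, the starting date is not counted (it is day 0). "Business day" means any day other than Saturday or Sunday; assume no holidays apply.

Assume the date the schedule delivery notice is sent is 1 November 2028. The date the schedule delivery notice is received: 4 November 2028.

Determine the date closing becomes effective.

Adding 86 calendar days to 1 November 2028 gives 26 January 2029, which is the last day of the objection period.
The date closing becomes effective: 15 business days after Friday, 26 January 2029, skipping weekends — Jan 29, Jan 30, Jan 31, Feb 1, …, Feb 14, Feb 15, Feb 16 — lands on Friday, 16 February 2029.

16 February 2029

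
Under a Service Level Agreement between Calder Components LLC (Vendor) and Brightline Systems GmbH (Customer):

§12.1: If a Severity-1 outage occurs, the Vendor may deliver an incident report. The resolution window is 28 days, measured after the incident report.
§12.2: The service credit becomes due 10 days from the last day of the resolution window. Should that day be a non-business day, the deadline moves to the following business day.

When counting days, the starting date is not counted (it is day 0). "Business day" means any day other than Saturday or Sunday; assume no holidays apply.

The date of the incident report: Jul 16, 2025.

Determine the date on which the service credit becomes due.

Aug 25, 2025

The last day of the resolution window: Jul 16, 2025 + 28 days = Aug 13, 2025.
The date on which the service credit becomes due: Aug 13, 2025 + 10 days = Aug 23, 2025. That falls on a Saturday, so it rolls to the next business day, Monday, Aug 25, 2025.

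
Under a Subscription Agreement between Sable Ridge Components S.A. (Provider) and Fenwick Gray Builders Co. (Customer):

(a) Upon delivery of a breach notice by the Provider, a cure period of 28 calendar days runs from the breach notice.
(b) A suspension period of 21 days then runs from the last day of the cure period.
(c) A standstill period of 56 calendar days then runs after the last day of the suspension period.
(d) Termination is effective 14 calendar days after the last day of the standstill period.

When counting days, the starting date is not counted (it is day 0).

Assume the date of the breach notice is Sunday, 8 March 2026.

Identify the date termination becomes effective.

The last day of the cure period: 8 March 2026 + 28 days = 5 April 2026.
Adding 21 calendar days to 5 April 2026 gives 26 April 2026, which is the last day of the suspension period.
The last day of the standstill period: 56 calendar days after 26 April 2026 is 21 June 2026.
The date termination becomes effective: 21 June 2026 + 14 days = 5 July 2026.

5 July 2026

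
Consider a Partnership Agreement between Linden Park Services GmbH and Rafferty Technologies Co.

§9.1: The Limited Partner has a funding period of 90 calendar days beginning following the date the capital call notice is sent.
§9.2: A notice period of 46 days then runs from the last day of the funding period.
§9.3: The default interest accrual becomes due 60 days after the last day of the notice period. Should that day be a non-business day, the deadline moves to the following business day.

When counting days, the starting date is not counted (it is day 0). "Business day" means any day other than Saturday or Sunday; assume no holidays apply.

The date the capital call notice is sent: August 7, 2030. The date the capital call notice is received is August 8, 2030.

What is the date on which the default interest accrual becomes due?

The last day of the funding period: August 7, 2030 + 90 days = November 5, 2030.
The last day of the notice period: November 5, 2030 + 46 days = December 21, 2030.
Adding 60 calendar days to December 21, 2030 gives February 19, 2031, which is the date on which the default interest accrual becomes due. February 19, 2031 is a Wednesday, so no roll-forward applies.

February 19, 2031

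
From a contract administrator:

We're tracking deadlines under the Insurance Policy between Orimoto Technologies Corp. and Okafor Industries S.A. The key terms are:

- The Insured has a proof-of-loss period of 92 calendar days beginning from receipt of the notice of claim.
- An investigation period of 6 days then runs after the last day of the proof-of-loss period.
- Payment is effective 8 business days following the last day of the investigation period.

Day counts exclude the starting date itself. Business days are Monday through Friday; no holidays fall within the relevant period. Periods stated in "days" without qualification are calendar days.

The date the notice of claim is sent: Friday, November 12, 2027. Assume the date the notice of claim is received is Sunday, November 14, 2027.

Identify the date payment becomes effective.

March 1, 2028

The last day of the proof-of-loss period: November 14, 2027 + 92 days = February 14, 2028.
The last day of the investigation period: 6 calendar days after February 14, 2028 is February 20, 2028.
From Sunday, February 20, 2028, 8 business days (Feb 21, Feb 22, Feb 23, Feb 24, Feb 25, Feb 28, Feb 29, Mar 1, skipping weekends) brings us to Wednesday, March 1, 2028, which is the date payment becomes effective.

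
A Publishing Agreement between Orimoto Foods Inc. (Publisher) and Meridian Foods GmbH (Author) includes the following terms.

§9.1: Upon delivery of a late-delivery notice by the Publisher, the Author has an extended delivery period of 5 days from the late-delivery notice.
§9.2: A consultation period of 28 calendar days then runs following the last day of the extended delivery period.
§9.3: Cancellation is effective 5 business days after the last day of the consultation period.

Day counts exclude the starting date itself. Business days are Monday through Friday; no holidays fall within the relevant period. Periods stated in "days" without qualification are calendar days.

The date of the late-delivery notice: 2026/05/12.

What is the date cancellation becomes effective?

2026/06/19

Adding 5 calendar days to 2026/05/12 gives 2026/05/17, which is the last day of the extended delivery period.
The last day of the consultation period: 2026/05/17 + 28 days = 2026/06/14.
The date cancellation becomes effective: counting 5 business days from Sunday, 2026/06/14 (Jun 15, Jun 16, Jun 17, Jun 18, Jun 19, skipping weekends) reaches Friday, 2026/06/19.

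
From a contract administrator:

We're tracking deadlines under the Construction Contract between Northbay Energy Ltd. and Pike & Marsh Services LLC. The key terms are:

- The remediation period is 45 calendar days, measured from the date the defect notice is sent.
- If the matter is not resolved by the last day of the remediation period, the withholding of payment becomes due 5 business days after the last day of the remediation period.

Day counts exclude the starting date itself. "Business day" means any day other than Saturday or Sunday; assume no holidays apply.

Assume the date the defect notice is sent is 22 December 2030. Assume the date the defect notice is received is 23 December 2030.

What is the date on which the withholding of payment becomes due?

The last day of the remediation period: 22 December 2030 + 45 days = 5 February 2031.
From Wednesday, 5 February 2031, 5 business days (Feb 6, Feb 7, Feb 10, Feb 11, Feb 12, skipping weekends) brings us to Wednesday, 12 February 2031, which is the date on which the withholding of payment becomes due.

12 February 2031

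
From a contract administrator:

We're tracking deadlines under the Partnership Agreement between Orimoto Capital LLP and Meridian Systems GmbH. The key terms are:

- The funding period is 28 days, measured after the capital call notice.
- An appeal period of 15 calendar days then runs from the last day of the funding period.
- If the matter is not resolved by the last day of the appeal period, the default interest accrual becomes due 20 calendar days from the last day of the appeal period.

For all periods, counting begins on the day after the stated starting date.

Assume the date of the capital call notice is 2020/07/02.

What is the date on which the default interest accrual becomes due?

Adding 28 calendar days to 2020/07/02 gives 2020/07/30, which is the last day of the funding period.
The last day of the appeal period: 15 calendar days after 2020/07/30 is 2020/08/14.
Adding 20 calendar days to 2020/08/14 gives 2020/09/03, which is the date on which the default interest accrual becomes due.

2020/09/03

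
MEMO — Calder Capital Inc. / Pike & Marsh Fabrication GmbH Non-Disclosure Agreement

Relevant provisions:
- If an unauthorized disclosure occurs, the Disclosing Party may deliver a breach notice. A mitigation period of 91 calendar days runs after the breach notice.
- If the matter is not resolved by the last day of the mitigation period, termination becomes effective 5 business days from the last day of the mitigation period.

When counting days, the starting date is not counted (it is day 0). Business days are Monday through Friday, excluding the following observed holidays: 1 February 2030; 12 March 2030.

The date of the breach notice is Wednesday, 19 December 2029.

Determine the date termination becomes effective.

27 March 2030

The last day of the mitigation period: 19 December 2029 + 91 days = 20 March 2030.
From Wednesday, 20 March 2030, 5 business days (Mar 21, Mar 22, Mar 25, Mar 26, Mar 27, skipping weekends) brings us to Wednesday, 27 March 2030, which is the date termination becomes effective.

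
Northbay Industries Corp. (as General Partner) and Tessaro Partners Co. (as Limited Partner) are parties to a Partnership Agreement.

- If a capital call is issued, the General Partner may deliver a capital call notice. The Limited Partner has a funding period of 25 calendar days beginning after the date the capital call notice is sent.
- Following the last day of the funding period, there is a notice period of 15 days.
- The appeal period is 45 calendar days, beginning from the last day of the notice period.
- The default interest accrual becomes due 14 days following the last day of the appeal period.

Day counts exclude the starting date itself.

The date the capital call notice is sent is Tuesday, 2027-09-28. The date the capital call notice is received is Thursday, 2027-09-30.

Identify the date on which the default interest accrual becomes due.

Adding 25 calendar days to 2027-09-28 gives 2027-10-23, which is the last day of the funding period.
Adding 15 calendar days to 2027-10-23 gives 2027-11-07, which is the last day of the notice period.
The last day of the appeal period: 45 calendar days after 2027-11-07 is 2027-12-22.
Adding 14 calendar days to 2027-12-22 gives 2028-01-05, which is the date on which the default interest accrual becomes due.

2028-01-05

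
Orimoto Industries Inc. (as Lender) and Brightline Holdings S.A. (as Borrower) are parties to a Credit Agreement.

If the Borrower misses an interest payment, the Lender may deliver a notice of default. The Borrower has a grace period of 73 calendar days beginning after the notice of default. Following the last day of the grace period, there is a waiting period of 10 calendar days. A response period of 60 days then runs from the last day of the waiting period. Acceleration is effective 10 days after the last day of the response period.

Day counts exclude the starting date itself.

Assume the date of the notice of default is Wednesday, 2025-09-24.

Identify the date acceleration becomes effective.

Adding 73 calendar days to 2025-09-24 gives 2025-12-06, which is the last day of the grace period.
The last day of the waiting period: 2025-12-06 + 10 days = 2025-12-16.
The last day of the response period: 60 calendar days after 2025-12-16 is 2026-02-14.
The date acceleration becomes effective: 10 calendar days after 2026-02-14 is 2026-02-24.

2026-02-24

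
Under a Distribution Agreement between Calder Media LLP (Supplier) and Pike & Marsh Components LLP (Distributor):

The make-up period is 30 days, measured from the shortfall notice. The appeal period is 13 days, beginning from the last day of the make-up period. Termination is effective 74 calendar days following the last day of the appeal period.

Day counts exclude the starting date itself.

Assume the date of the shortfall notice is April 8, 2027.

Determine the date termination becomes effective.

Adding 30 calendar days to April 8, 2027 gives May 8, 2027, which is the last day of the make-up period.
The last day of the appeal period: 13 calendar days after May 8, 2027 is May 21, 2027.
The date termination becomes effective: 74 calendar days after May 21, 2027 is August 3, 2027.

August 3, 2027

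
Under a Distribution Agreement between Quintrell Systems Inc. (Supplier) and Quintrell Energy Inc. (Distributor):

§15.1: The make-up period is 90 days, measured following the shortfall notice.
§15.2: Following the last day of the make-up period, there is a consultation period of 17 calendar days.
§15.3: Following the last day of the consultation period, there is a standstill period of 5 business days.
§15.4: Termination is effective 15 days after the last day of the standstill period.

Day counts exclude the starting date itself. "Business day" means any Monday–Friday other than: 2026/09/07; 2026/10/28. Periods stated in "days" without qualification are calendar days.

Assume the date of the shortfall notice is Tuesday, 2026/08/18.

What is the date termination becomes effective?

2026/12/25

The last day of the make-up period: 2026/08/18 + 90 days = 2026/11/16.
The last day of the consultation period: 2026/11/16 + 17 days = 2026/12/03.
The last day of the standstill period: 5 business days after Thursday, 2026/12/03, skipping weekends — Dec 4, Dec 7, Dec 8, Dec 9, Dec 10 — lands on Thursday, 2026/12/10.
The date termination becomes effective: 2026/12/10 + 15 days = 2026/12/25.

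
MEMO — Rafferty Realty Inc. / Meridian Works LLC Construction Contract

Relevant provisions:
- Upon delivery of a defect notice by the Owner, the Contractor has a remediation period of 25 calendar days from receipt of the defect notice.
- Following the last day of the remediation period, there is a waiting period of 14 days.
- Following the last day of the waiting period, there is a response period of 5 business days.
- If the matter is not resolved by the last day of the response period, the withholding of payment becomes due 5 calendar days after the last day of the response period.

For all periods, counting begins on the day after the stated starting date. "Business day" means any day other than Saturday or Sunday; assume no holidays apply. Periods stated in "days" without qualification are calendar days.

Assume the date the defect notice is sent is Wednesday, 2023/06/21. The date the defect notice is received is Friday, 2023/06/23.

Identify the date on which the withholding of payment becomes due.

2023/08/13

Adding 25 calendar days to 2023/06/23 gives 2023/07/18, which is the last day of the remediation period.
The last day of the waiting period: 2023/07/18 + 14 days = 2023/08/01.
The last day of the response period: counting 5 business days from Tuesday, 2023/08/01 (Aug 2, Aug 3, Aug 4, Aug 7, Aug 8, skipping weekends) reaches Tuesday, 2023/08/08.
The date on which the withholding of payment becomes due: 5 calendar days after 2023/08/08 is 2023/08/13.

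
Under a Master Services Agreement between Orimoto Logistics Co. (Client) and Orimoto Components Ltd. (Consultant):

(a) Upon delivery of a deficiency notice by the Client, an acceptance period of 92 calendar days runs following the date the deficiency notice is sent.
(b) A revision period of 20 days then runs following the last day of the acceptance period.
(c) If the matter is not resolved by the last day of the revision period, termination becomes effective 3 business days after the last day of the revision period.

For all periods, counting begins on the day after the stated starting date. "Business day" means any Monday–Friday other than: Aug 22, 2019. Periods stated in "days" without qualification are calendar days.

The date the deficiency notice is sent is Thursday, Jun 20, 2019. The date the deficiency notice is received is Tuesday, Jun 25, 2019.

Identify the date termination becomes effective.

Oct 15, 2019

Adding 92 calendar days to Jun 20, 2019 gives Sep 20, 2019, which is the last day of the acceptance period.
Adding 20 calendar days to Sep 20, 2019 gives Oct 10, 2019, which is the last day of the revision period.
The date termination becomes effective: 3 business days after Thursday, Oct 10, 2019, skipping weekends — Oct 11, Oct 14, Oct 15 — lands on Tuesday, Oct 15, 2019.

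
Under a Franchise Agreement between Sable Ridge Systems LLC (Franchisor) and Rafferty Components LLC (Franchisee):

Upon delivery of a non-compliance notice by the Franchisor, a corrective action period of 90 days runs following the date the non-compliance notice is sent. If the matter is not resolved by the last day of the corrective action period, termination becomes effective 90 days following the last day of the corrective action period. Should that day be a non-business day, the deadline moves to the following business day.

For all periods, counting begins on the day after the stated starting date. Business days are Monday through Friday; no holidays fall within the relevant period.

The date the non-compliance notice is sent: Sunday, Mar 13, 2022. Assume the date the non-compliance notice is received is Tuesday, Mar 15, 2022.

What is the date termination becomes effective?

The last day of the corrective action period: Mar 13, 2022 + 90 days = Jun 11, 2022.
The date termination becomes effective: Jun 11, 2022 + 90 days = Sep 9, 2022. Sep 9, 2022 is a Friday, so no roll-forward applies.

Sep 9, 2022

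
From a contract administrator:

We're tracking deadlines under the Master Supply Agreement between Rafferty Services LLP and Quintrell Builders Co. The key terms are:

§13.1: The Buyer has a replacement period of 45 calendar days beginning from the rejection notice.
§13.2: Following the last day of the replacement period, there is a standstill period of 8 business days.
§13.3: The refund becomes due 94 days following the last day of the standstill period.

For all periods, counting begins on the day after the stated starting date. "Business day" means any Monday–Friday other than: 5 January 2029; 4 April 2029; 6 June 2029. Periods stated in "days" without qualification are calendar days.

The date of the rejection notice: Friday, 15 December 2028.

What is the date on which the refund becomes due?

13 May 2029

The last day of the replacement period: 45 calendar days after 15 December 2028 is 29 January 2029.
The last day of the standstill period: 8 business days after Monday, 29 January 2029, skipping weekends — Jan 30, Jan 31, Feb 1, Feb 2, Feb 5, Feb 6, Feb 7, Feb 8 — lands on Thursday, 8 February 2029.
The date on which the refund becomes due: 94 calendar days after 8 February 2029 is 13 May 2029.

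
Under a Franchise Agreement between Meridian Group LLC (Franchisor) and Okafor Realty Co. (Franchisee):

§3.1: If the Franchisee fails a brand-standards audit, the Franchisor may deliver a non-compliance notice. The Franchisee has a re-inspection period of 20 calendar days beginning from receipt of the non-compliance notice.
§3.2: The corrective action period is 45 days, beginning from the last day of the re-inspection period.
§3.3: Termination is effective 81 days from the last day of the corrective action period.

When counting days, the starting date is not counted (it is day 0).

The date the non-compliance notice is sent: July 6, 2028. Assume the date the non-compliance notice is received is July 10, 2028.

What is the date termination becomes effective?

December 3, 2028

Adding 20 calendar days to July 10, 2028 gives July 30, 2028, which is the last day of the re-inspection period.
The last day of the corrective action period: 45 calendar days after July 30, 2028 is September 13, 2028.
The date termination becomes effective: September 13, 2028 + 81 days = December 3, 2028.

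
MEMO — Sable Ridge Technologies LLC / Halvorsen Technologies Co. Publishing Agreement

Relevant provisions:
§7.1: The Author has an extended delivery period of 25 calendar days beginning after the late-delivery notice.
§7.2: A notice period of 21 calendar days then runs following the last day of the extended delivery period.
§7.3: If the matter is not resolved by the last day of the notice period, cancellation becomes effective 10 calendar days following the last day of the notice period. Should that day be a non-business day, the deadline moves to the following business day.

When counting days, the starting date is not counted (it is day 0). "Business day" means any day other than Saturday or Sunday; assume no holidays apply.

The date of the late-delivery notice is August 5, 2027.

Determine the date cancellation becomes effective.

September 30, 2027

The last day of the extended delivery period: 25 calendar days after August 5, 2027 is August 30, 2027.
Adding 21 calendar days to August 30, 2027 gives September 20, 2027, which is the last day of the notice period.
The date cancellation becomes effective: 10 calendar days after September 20, 2027 is September 30, 2027. September 30, 2027 is a Thursday, so no roll-forward applies.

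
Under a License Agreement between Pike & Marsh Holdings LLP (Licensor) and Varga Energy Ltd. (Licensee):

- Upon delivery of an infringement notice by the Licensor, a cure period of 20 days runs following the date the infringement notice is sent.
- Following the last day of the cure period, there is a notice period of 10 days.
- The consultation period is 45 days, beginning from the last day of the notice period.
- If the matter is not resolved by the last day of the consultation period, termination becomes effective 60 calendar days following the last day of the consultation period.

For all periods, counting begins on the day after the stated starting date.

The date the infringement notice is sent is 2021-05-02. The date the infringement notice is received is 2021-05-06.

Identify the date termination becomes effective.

The last day of the cure period: 2021-05-02 + 20 days = 2021-05-22.
Adding 10 calendar days to 2021-05-22 gives 2021-06-01, which is the last day of the notice period.
Adding 45 calendar days to 2021-06-01 gives 2021-07-16, which is the last day of the consultation period.
The date termination becomes effective: 60 calendar days after 2021-07-16 is 2021-09-14.

2021-09-14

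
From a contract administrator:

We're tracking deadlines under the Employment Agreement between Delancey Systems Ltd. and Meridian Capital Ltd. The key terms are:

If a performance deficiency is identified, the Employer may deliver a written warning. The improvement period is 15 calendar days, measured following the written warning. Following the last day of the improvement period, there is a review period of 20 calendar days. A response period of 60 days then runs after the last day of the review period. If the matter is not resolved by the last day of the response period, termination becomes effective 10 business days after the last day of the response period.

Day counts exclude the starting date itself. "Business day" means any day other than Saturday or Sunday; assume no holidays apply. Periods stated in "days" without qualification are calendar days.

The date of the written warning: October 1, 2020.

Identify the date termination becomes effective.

January 18, 2021

The last day of the improvement period: October 1, 2020 + 15 days = October 16, 2020.
Adding 20 calendar days to October 16, 2020 gives November 5, 2020, which is the last day of the review period.
The last day of the response period: 60 calendar days after November 5, 2020 is January 4, 2021.
The date termination becomes effective: 10 business days after Monday, January 4, 2021, skipping weekends — Jan 5, Jan 6, Jan 7, Jan 8, Jan 11, Jan 12, Jan 13, Jan 14, Jan 15, Jan 18 — lands on Monday, January 18, 2021.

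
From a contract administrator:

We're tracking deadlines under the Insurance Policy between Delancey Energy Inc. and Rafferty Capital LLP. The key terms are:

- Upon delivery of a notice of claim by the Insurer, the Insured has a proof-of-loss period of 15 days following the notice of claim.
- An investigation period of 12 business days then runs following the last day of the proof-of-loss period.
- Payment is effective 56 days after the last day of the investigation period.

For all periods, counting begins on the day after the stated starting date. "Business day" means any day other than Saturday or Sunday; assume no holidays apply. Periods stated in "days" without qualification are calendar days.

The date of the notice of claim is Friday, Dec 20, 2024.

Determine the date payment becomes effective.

The last day of the proof-of-loss period: Dec 20, 2024 + 15 days = Jan 4, 2025.
The last day of the investigation period: 12 business days after Saturday, Jan 4, 2025, skipping weekends — Jan 6, Jan 7, Jan 8, Jan 9, …, Jan 17, Jan 20, Jan 21 — lands on Tuesday, Jan 21, 2025.
The date payment becomes effective: Jan 21, 2025 + 56 days = Mar 18, 2025.

Mar 18, 2025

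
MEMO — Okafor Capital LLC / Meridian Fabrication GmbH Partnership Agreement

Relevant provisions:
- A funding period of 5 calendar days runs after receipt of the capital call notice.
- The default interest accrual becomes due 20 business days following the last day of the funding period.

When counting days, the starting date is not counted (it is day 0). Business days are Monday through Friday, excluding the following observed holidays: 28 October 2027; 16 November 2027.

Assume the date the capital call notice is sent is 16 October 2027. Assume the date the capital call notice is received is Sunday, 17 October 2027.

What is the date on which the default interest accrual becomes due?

23 November 2027

The last day of the funding period: 17 October 2027 + 5 days = 22 October 2027.
The date on which the default interest accrual becomes due: 20 business days after Friday, 22 October 2027, skipping weekends and the listed holidays on Oct 28, Nov 16 — Oct 25, Oct 26, Oct 27, Oct 29, …, Nov 19, Nov 22, Nov 23 — lands on Tuesday, 23 November 2027.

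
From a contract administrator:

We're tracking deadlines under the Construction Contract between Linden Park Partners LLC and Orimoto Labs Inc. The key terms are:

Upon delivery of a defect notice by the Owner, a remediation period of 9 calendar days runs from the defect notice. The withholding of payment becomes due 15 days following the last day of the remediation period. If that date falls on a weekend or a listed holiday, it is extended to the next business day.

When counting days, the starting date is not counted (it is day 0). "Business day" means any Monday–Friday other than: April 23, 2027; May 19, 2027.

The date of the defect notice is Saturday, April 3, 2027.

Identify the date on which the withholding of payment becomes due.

The last day of the remediation period: April 3, 2027 + 9 days = April 12, 2027.
The date on which the withholding of payment becomes due: 15 calendar days after April 12, 2027 is April 27, 2027. April 27, 2027 is a Tuesday and is not a listed holiday, so no roll-forward applies.

April 27, 2027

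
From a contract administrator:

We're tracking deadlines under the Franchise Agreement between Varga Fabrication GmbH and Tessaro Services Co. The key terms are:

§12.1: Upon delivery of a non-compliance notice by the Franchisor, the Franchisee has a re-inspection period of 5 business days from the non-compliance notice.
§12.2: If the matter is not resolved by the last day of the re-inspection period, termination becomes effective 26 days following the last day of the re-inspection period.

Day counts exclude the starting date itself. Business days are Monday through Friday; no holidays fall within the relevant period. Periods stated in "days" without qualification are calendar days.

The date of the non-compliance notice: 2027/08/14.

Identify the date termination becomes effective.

From Saturday, 2027/08/14, 5 business days (Aug 16, Aug 17, Aug 18, Aug 19, Aug 20, skipping weekends) brings us to Friday, 2027/08/20, which is the last day of the re-inspection period.
Adding 26 calendar days to 2027/08/20 gives 2027/09/15, which is the date termination becomes effective.

2027/09/15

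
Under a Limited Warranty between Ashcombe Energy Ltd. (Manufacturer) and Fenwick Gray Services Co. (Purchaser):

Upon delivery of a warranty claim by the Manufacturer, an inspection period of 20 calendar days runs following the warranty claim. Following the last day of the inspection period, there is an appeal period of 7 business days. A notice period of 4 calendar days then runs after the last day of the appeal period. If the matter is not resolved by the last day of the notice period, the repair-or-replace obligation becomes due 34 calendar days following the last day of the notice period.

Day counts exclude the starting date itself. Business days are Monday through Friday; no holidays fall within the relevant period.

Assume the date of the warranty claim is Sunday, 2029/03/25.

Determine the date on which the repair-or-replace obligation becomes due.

2029/06/01

The last day of the inspection period: 2029/03/25 + 20 days = 2029/04/14.
The last day of the appeal period: counting 7 business days from Saturday, 2029/04/14 (Apr 16, Apr 17, Apr 18, Apr 19, Apr 20, Apr 23, Apr 24, skipping weekends) reaches Tuesday, 2029/04/24.
The last day of the notice period: 2029/04/24 + 4 days = 2029/04/28.
The date on which the repair-or-replace obligation becomes due: 34 calendar days after 2029/04/28 is 2029/06/01.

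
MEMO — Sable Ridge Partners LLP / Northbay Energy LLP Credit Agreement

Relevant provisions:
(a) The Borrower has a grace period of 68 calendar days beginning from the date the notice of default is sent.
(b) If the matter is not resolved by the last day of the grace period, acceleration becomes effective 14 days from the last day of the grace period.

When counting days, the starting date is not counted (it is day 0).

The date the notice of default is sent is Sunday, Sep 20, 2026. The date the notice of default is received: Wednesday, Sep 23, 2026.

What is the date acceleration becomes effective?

Dec 11, 2026

The last day of the grace period: 68 calendar days after Sep 20, 2026 is Nov 27, 2026.
Adding 14 calendar days to Nov 27, 2026 gives Dec 11, 2026, which is the date acceleration becomes effective.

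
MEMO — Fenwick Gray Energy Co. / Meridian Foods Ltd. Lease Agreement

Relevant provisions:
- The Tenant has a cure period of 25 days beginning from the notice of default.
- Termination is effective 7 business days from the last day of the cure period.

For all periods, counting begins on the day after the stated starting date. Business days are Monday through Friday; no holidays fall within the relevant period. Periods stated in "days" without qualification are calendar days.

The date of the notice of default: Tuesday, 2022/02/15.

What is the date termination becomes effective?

2022/03/22

The last day of the cure period: 2022/02/15 + 25 days = 2022/03/12.
The date termination becomes effective: 7 business days after Saturday, 2022/03/12, skipping weekends — Mar 14, Mar 15, Mar 16, Mar 17, Mar 18, Mar 21, Mar 22 — lands on Tuesday, 2022/03/22.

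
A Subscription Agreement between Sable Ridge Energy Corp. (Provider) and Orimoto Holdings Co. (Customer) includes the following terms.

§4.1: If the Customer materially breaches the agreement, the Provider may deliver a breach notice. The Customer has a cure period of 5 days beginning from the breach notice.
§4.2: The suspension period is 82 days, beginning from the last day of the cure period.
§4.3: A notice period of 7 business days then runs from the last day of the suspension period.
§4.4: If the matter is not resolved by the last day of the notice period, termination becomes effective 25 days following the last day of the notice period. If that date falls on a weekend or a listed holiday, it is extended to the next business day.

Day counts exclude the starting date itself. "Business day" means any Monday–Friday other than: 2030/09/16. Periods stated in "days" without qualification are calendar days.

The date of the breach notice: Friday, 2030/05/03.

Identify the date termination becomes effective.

2030/09/02

The last day of the cure period: 5 calendar days after 2030/05/03 is 2030/05/08.
The last day of the suspension period: 82 calendar days after 2030/05/08 is 2030/07/29.
The last day of the notice period: 7 business days after Monday, 2030/07/29, skipping weekends — Jul 30, Jul 31, Aug 1, Aug 2, Aug 5, Aug 6, Aug 7 — lands on Wednesday, 2030/08/07.
The date termination becomes effective: 25 calendar days after 2030/08/07 is 2030/09/01. That falls on a Sunday, so it rolls to the next business day, Monday, 2030/09/02.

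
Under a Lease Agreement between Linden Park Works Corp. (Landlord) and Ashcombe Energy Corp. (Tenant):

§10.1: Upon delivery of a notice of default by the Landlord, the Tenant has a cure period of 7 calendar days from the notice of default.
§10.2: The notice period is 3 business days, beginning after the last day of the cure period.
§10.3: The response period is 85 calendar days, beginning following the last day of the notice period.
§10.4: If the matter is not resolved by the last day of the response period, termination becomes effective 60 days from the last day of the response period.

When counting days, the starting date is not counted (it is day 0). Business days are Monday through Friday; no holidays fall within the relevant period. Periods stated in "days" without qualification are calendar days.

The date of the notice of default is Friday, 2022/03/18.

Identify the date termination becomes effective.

2022/08/22

The last day of the cure period: 7 calendar days after 2022/03/18 is 2022/03/25.
From Friday, 2022/03/25, 3 business days (Mar 28, Mar 29, Mar 30, skipping weekends) brings us to Wednesday, 2022/03/30, which is the last day of the notice period.
The last day of the response period: 2022/03/30 + 85 days = 2022/06/23.
Adding 60 calendar days to 2022/06/23 gives 2022/08/22, which is the date termination becomes effective.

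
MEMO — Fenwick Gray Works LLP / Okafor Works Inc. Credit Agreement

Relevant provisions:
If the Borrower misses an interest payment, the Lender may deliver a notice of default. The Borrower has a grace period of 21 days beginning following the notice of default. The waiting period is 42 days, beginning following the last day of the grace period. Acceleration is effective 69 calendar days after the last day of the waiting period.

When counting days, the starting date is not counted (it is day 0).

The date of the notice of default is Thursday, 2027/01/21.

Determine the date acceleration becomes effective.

The last day of the grace period: 2027/01/21 + 21 days = 2027/02/11.
The last day of the waiting period: 2027/02/11 + 42 days = 2027/03/25.
The date acceleration becomes effective: 69 calendar days after 2027/03/25 is 2027/06/02.

2027/06/02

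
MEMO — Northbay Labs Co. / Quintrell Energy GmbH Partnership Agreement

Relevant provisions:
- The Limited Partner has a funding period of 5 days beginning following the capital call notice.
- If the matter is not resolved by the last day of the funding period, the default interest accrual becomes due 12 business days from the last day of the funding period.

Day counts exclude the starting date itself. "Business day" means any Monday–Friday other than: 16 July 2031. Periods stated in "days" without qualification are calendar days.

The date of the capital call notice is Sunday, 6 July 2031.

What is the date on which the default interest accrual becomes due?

The last day of the funding period: 5 calendar days after 6 July 2031 is 11 July 2031.
The date on which the default interest accrual becomes due: counting 12 business days from Friday, 11 July 2031 (Jul 14, Jul 15, Jul 17, Jul 18, …, Jul 28, Jul 29, Jul 30, skipping weekends and the listed holiday on Jul 16) reaches Wednesday, 30 July 2031.

30 July 2031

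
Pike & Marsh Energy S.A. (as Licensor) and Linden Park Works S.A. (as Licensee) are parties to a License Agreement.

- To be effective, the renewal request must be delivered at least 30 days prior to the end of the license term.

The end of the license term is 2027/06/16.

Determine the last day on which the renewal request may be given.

2027/06/16 minus 30 days is 2027/05/17.

2027/05/17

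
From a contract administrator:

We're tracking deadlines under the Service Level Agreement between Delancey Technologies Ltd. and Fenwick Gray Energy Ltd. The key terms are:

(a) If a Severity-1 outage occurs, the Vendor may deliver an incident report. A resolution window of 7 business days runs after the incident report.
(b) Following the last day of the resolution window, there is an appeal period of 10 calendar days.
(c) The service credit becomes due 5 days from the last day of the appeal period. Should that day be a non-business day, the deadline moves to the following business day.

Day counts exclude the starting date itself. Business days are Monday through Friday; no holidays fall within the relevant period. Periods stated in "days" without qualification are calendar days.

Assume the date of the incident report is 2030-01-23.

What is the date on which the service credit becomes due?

From Wednesday, 2030-01-23, 7 business days (Jan 24, Jan 25, Jan 28, Jan 29, Jan 30, Jan 31, Feb 1, skipping weekends) brings us to Friday, 2030-02-01, which is the last day of the resolution window.
Adding 10 calendar days to 2030-02-01 gives 2030-02-11, which is the last day of the appeal period.
The date on which the service credit becomes due: 5 calendar days after 2030-02-11 is 2030-02-16. That falls on a Saturday, so it rolls to the next business day, Monday, 2030-02-18.

2030-02-18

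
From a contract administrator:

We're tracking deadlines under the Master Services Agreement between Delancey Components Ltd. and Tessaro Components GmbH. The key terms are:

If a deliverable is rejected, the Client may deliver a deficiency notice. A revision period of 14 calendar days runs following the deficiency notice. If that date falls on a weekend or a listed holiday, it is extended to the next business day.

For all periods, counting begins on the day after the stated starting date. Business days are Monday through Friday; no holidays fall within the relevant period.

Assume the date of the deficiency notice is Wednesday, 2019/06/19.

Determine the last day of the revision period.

2019/07/03

The last day of the revision period: 14 calendar days after 2019/06/19 is 2019/07/03. 2019/07/03 is a Wednesday, so no roll-forward applies.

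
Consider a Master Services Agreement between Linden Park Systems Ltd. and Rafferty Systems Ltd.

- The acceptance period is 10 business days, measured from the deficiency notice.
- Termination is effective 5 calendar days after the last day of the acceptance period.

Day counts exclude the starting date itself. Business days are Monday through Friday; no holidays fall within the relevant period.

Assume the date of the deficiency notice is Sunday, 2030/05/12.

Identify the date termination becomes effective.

2030/05/29

From Sunday, 2030/05/12, 10 business days (May 13, May 14, May 15, May 16, May 17, May 20, May 21, May 22, May 23, May 24, skipping weekends) brings us to Friday, 2030/05/24, which is the last day of the acceptance period.
The date termination becomes effective: 2030/05/24 + 5 days = 2030/05/29.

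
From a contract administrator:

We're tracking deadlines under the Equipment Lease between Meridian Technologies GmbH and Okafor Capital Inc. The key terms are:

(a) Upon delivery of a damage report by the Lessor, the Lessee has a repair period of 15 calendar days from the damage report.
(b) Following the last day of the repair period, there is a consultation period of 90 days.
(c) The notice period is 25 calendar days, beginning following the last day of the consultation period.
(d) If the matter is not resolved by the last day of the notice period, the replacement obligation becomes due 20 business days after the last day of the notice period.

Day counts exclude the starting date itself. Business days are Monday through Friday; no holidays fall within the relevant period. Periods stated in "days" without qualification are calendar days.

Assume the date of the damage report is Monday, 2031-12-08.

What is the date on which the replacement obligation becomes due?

2032-05-14

The last day of the repair period: 2031-12-08 + 15 days = 2031-12-23.
The last day of the consultation period: 90 calendar days after 2031-12-23 is 2032-03-22.
Adding 25 calendar days to 2032-03-22 gives 2032-04-16, which is the last day of the notice period.
The date on which the replacement obligation becomes due: counting 20 business days from Friday, 2032-04-16 (Apr 19, Apr 20, Apr 21, Apr 22, …, May 12, May 13, May 14, skipping weekends) reaches Friday, 2032-05-14.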